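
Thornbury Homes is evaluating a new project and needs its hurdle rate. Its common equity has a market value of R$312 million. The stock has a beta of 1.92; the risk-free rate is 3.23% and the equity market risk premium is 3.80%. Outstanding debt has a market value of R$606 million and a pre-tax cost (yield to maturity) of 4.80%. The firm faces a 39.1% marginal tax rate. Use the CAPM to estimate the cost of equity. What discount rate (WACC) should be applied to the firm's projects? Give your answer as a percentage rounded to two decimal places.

5.51%

Cost of equity via CAPM: Re = 3.23% + 1.92 × 3.8% = 10.5260%.
Total capital V = 312 + 606 = 918.
Equity: weight = 312/918 = 0.3399; cost = 10.526%.
Debt: weight = 606/918 = 0.6601; after-tax cost = 4.8% × (1 − 39.1%) = 2.9232%.
WACC = 0.3399 × 10.5260% + 0.6601 × 2.9232% = 5.5072%.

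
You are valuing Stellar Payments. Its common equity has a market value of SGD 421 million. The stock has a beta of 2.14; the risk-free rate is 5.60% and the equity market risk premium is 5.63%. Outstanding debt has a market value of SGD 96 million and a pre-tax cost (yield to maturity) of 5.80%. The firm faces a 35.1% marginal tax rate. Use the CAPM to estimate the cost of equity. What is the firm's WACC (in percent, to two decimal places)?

Cost of equity via CAPM: Re = 5.6% + 2.14 × 5.63% = 17.6482%.
Total capital V = 421 + 96 = 517.
Equity: weight = 421/517 = 0.8143; cost = 17.6482%.
Debt: weight = 96/517 = 0.1857; after-tax cost = 5.8% × (1 − 35.1%) = 3.7642%.
WACC = 0.8143 × 17.6482% + 0.1857 × 3.7642% = 15.0701%.

15.07%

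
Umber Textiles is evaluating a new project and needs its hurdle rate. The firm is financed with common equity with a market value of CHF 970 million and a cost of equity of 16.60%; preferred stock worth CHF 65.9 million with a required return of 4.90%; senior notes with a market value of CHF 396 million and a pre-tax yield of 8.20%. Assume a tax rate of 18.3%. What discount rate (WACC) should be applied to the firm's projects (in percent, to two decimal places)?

13.32%

Total capital V = 970 + 65.9 + 396 = 1431.9.
Equity: weight = 970/1431.9 = 0.6774; cost = 16.6%.
Preferred: weight = 65.9/1431.9 = 0.0460; cost = 4.9%.
Senior notes: weight = 396/1431.9 = 0.2766; after-tax cost = 8.2% × (1 − 18.3%) = 6.6994%.
WACC = 0.6774 × 16.6000% + 0.0460 × 4.9000% + 0.2766 × 6.6994% = 13.3235%.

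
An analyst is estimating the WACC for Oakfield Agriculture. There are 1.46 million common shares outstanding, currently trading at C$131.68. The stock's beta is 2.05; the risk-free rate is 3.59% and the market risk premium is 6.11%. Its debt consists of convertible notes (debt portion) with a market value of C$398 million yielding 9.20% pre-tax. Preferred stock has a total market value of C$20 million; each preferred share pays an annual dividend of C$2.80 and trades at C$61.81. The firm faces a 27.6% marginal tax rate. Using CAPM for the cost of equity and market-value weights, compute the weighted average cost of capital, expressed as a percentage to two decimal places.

9.57%

Cost of equity via CAPM: Re = 3.59% + 2.05 × 6.11% = 16.1155%.
Cost of preferred: Rp = 2.8 / 61.81 = 4.5300%.
Market value of equity E = 131.68 × 1.46m = 192.2528m.
Total capital V = 192.2528 + 20 + 398 = 610.2528.
Equity: weight = 192.2528/610.2528 = 0.3150; cost = 16.1155%.
Preferred: weight = 20/610.2528 = 0.0328; cost = 4.53%.
Convertible notes (debt portion): weight = 398/610.2528 = 0.6522; after-tax cost = 9.2% × (1 − 27.6%) = 6.6608%.
WACC = 0.3150 × 16.1155% + 0.0328 × 4.5300% + 0.6522 × 6.6608% = 9.5696%.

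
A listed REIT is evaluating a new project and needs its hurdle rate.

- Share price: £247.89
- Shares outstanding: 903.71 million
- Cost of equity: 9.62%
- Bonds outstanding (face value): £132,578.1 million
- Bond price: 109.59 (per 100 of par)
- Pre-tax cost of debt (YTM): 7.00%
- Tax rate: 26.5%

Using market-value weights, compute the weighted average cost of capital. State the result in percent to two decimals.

7.86%

Market value of equity E = 247.89 × 903.71m = 224020.6719m. Market value of debt D = 132578.1m × 109.59/100 = 145292.33979m.
Total capital V = 224020.6719 + 145292.33979 = 369313.01169.
Equity: weight = 224020.6719/369313.01169 = 0.6066; cost = 9.62%.
Bonds outstanding: weight = 145292.33979/369313.01169 = 0.3934; after-tax cost = 7% × (1 − 26.5%) = 5.1450%.
WACC = 0.6066 × 9.6200% + 0.3934 × 5.1450% = 7.8595%.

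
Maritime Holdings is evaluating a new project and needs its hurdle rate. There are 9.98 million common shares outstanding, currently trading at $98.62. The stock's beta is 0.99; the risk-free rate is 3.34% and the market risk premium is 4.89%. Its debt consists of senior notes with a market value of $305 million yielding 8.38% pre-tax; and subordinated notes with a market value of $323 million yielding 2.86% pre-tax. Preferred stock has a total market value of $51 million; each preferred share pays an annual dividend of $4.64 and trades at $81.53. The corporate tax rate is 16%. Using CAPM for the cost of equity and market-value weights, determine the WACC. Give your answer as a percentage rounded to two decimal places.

6.77%

Cost of equity via CAPM: Re = 3.34% + 0.99 × 4.89% = 8.1811%.
Cost of preferred: Rp = 4.64 / 81.53 = 5.6912%.
Market value of equity E = 98.62 × 9.98m = 984.2276m.
Total capital V = 984.2276 + 51 + 305 + 323 = 1663.2276.
Equity: weight = 984.2276/1663.2276 = 0.5918; cost = 8.1811%.
Preferred: weight = 51/1663.2276 = 0.0307; cost = 5.6912%.
Senior notes: weight = 305/1663.2276 = 0.1834; after-tax cost = 8.38% × (1 − 16%) = 7.0392%.
Subordinated notes: weight = 323/1663.2276 = 0.1942; after-tax cost = 2.86% × (1 − 16%) = 2.4024%.
WACC = 0.5918 × 8.1811% + 0.0307 × 5.6912% + 0.1834 × 7.0392% + 0.1942 × 2.4024% = 6.7731%.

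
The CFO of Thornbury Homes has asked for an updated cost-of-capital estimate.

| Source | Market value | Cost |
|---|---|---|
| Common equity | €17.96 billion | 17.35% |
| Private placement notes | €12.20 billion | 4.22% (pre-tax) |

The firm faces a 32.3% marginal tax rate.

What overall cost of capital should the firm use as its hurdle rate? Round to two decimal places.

11.49%

Total capital V = 17.96 + 12.2 = 30.16.
Equity: weight = 17.96/30.16 = 0.5955; cost = 17.35%.
Private placement notes: weight = 12.2/30.16 = 0.4045; after-tax cost = 4.22% × (1 − 32.3%) = 2.8569%.
WACC = 0.5955 × 17.3500% + 0.4045 × 2.8569% = 11.4874%.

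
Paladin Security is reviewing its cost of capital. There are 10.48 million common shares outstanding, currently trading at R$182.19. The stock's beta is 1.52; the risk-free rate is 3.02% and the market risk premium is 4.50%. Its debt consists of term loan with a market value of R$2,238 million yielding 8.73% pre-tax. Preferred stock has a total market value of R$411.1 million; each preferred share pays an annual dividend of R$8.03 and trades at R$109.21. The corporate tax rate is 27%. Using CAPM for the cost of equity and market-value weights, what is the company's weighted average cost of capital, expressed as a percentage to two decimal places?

Cost of equity via CAPM: Re = 3.02% + 1.52 × 4.5% = 9.8600%.
Cost of preferred: Rp = 8.03 / 109.21 = 7.3528%.
Market value of equity E = 182.19 × 10.48m = 1909.3512m.
Total capital V = 1909.3512 + 411.1 + 2238 = 4558.4512.
Equity: weight = 1909.3512/4558.4512 = 0.4189; cost = 9.86%.
Preferred: weight = 411.1/4558.4512 = 0.0902; cost = 7.3528%.
Term loan: weight = 2238/4558.4512 = 0.4910; after-tax cost = 8.73% × (1 − 27%) = 6.3729%.
WACC = 0.4189 × 9.8600% + 0.0902 × 7.3528% + 0.4910 × 6.3729% = 7.9219%.

7.92%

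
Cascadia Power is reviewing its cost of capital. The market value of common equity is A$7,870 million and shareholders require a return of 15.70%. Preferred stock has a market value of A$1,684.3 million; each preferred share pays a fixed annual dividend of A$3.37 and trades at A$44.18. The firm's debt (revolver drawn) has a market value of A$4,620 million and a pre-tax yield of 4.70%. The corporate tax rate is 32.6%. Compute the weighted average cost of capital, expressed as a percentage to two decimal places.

10.66%

Cost of preferred: Rp = 3.37 / 44.18 = 7.6279%.
Total capital V = 7870 + 1684.3 + 4620 = 14174.3.
Equity: weight = 7870/14174.3 = 0.5552; cost = 15.7%.
Preferred: weight = 1684.3/14174.3 = 0.1188; cost = 7.6279%.
Revolver drawn: weight = 4620/14174.3 = 0.3259; after-tax cost = 4.7% × (1 − 32.6%) = 3.1678%.
WACC = 0.5552 × 15.7000% + 0.1188 × 7.6279% + 0.3259 × 3.1678% = 10.6560%.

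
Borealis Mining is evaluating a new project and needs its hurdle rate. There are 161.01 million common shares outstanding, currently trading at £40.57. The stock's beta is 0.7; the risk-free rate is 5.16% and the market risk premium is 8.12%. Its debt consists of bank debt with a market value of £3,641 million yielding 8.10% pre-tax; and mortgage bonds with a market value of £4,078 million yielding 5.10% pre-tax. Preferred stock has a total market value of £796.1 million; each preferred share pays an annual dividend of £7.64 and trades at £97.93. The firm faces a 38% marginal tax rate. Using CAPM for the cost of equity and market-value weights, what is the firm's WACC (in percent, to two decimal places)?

Cost of equity via CAPM: Re = 5.16% + 0.7 × 8.12% = 10.8440%.
Cost of preferred: Rp = 7.64 / 97.93 = 7.8015%.
Market value of equity E = 40.57 × 161.01m = 6532.1757m.
Total capital V = 6532.1757 + 796.1 + 3641 + 4078 = 15047.2757.
Equity: weight = 6532.1757/15047.2757 = 0.4341; cost = 10.844%.
Preferred: weight = 796.1/15047.2757 = 0.0529; cost = 7.8015%.
Bank debt: weight = 3641/15047.2757 = 0.2420; after-tax cost = 8.1% × (1 − 38%) = 5.0220%.
Mortgage bonds: weight = 4078/15047.2757 = 0.2710; after-tax cost = 5.1% × (1 − 38%) = 3.1620%.
WACC = 0.4341 × 10.8440% + 0.0529 × 7.8015% + 0.2420 × 5.0220% + 0.2710 × 3.1620% = 7.1924%.

7.19%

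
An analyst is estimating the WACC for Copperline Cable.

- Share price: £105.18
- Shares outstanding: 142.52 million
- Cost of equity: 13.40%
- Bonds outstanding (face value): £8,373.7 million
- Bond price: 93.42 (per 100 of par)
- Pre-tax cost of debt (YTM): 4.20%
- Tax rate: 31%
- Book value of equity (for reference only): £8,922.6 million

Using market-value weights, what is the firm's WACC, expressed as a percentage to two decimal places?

Market value of equity E = 105.18 × 142.52m = 14990.2536m. Market value of debt D = 8373.7m × 93.42/100 = 7822.71054m.
Total capital V = 14990.2536 + 7822.71054 = 22812.96414.
Equity: weight = 14990.2536/22812.96414 = 0.6571; cost = 13.4%.
Bonds outstanding: weight = 7822.71054/22812.96414 = 0.3429; after-tax cost = 4.2% × (1 − 31%) = 2.8980%.
WACC = 0.6571 × 13.4000% + 0.3429 × 2.8980% = 9.7988%.

9.80%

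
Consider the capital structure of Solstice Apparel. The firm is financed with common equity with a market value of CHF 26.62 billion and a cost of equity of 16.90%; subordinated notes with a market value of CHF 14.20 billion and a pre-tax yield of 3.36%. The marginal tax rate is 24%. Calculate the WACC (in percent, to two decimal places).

Total capital V = 26.62 + 14.2 = 40.82.
Equity: weight = 26.62/40.82 = 0.6521; cost = 16.9%.
Subordinated notes: weight = 14.2/40.82 = 0.3479; after-tax cost = 3.36% × (1 − 24%) = 2.5536%.
WACC = 0.6521 × 16.9000% + 0.3479 × 2.5536% = 11.9093%.

11.91%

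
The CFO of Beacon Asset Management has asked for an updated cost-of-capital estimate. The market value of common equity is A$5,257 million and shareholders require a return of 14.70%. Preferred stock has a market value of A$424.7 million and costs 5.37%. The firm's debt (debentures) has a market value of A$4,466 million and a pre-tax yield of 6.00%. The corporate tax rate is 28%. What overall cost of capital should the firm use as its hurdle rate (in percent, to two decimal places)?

9.74%

Total capital V = 5257 + 424.7 + 4466 = 10147.7.
Equity: weight = 5257/10147.7 = 0.5180; cost = 14.7%.
Preferred: weight = 424.7/10147.7 = 0.0419; cost = 5.37%.
Debentures: weight = 4466/10147.7 = 0.4401; after-tax cost = 6% × (1 − 28%) = 4.3200%.
WACC = 0.5180 × 14.7000% + 0.0419 × 5.3700% + 0.4401 × 4.3200% = 9.7413%.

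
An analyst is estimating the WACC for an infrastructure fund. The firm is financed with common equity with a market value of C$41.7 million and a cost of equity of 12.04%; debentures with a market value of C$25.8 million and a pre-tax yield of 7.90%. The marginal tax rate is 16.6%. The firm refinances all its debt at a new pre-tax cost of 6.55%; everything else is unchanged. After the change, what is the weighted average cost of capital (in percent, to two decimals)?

9.53%

After the change:
Total capital V = 41.7 + 25.8 = 67.5.
Equity: weight = 41.7/67.5 = 0.6178; cost = 12.04%.
Debentures: weight = 25.8/67.5 = 0.3822; after-tax cost = 6.55% × (1 − 16.6%) = 5.4627%.
WACC = 0.6178 × 12.0400% + 0.3822 × 5.4627% = 9.5260%.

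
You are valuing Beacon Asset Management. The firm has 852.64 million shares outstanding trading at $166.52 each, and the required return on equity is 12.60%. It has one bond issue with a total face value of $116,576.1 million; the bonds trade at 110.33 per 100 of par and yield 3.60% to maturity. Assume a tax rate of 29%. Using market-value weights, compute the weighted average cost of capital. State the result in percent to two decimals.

Market value of equity E = 166.52 × 852.64m = 141981.6128m. Market value of debt D = 116576.1m × 110.33/100 = 128618.41113m.
Total capital V = 141981.6128 + 128618.41113 = 270600.02393.
Equity: weight = 141981.6128/270600.02393 = 0.5247; cost = 12.6%.
Bonds outstanding: weight = 128618.41113/270600.02393 = 0.4753; after-tax cost = 3.6% × (1 − 29%) = 2.5560%.
WACC = 0.5247 × 12.6000% + 0.4753 × 2.5560% = 7.8260%.

7.83%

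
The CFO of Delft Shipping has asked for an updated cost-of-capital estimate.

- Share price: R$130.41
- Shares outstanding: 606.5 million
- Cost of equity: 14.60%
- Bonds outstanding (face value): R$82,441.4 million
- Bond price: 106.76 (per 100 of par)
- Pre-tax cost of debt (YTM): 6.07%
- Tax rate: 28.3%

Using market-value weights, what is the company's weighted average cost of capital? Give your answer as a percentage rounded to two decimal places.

Market value of equity E = 130.41 × 606.5m = 79093.665m. Market value of debt D = 82441.4m × 106.76/100 = 88014.43864m.
Total capital V = 79093.665 + 88014.43864 = 167108.10364.
Equity: weight = 79093.665/167108.10364 = 0.4733; cost = 14.6%.
Bonds outstanding: weight = 88014.43864/167108.10364 = 0.5267; after-tax cost = 6.07% × (1 − 28.3%) = 4.3522%.
WACC = 0.4733 × 14.6000% + 0.5267 × 4.3522% = 9.2026%.

9.20%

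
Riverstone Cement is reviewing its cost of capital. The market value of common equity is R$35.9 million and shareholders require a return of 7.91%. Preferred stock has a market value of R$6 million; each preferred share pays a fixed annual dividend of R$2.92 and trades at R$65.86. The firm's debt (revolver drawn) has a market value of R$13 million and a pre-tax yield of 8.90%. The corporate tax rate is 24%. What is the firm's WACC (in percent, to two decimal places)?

7.26%

Cost of preferred: Rp = 2.92 / 65.86 = 4.4336%.
Total capital V = 35.9 + 6 + 13 = 54.9.
Equity: weight = 35.9/54.9 = 0.6539; cost = 7.91%.
Preferred: weight = 6/54.9 = 0.1093; cost = 4.4336%.
Revolver drawn: weight = 13/54.9 = 0.2368; after-tax cost = 8.9% × (1 − 24%) = 6.7640%.
WACC = 0.6539 × 7.9100% + 0.1093 × 4.4336% + 0.2368 × 6.7640% = 7.2587%.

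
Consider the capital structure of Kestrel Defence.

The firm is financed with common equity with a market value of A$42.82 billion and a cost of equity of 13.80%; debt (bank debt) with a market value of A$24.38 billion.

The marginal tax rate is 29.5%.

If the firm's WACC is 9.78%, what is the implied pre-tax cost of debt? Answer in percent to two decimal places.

Total capital V = 42.82 + 24.38 = 67.2.
Equity weight = 42.82/67.2 = 0.6372.
Bank debt weight = 24.38/67.2 = 0.3628.
Equity contribution = 0.6372 × 13.8% = 8.7934%.
Remaining for debt = 9.78% − 8.7934% = 0.9866%.
Rd × (1 − 29.5%) × 0.3628 = 0.9866%  ⇒  Rd = 3.8574%.

3.86%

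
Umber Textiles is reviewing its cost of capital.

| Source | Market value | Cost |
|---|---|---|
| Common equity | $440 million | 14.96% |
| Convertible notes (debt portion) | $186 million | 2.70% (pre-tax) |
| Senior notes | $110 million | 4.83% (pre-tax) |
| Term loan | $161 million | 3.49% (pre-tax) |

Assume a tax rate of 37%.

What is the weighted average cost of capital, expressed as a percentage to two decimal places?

Total capital V = 440 + 186 + 110 + 161 = 897.
Equity: weight = 440/897 = 0.4905; cost = 14.96%.
Convertible notes (debt portion): weight = 186/897 = 0.2074; after-tax cost = 2.7% × (1 − 37%) = 1.7010%.
Senior notes: weight = 110/897 = 0.1226; after-tax cost = 4.83% × (1 − 37%) = 3.0429%.
Term loan: weight = 161/897 = 0.1795; after-tax cost = 3.49% × (1 − 37%) = 2.1987%.
WACC = 0.4905 × 14.9600% + 0.2074 × 1.7010% + 0.1226 × 3.0429% + 0.1795 × 2.1987% = 8.4587%.

8.46%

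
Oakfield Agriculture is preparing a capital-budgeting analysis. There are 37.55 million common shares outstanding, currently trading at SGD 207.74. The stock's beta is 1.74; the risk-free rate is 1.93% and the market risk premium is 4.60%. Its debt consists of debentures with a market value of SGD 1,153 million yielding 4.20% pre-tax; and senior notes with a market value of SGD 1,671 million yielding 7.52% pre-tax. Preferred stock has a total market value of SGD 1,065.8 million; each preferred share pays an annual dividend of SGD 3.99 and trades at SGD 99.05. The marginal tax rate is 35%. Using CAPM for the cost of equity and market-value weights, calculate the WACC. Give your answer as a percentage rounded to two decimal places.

7.96%

Cost of equity via CAPM: Re = 1.93% + 1.74 × 4.6% = 9.9340%.
Cost of preferred: Rp = 3.99 / 99.05 = 4.0283%.
Market value of equity E = 207.74 × 37.55m = 7800.637m.
Total capital V = 7800.637 + 1065.8 + 1153 + 1671 = 11690.437.
Equity: weight = 7800.637/11690.437 = 0.6673; cost = 9.934%.
Preferred: weight = 1065.8/11690.437 = 0.0912; cost = 4.0283%.
Debentures: weight = 1153/11690.437 = 0.0986; after-tax cost = 4.2% × (1 − 35%) = 2.7300%.
Senior notes: weight = 1671/11690.437 = 0.1429; after-tax cost = 7.52% × (1 − 35%) = 4.8880%.
WACC = 0.6673 × 9.9340% + 0.0912 × 4.0283% + 0.0986 × 2.7300% + 0.1429 × 4.8880% = 7.9638%.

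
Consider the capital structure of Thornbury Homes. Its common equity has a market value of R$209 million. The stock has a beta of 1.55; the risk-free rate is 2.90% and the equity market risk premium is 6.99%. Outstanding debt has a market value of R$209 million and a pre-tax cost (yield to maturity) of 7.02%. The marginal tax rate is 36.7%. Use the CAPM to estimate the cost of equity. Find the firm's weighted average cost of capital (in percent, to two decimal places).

9.09%

Cost of equity via CAPM: Re = 2.9% + 1.55 × 6.99% = 13.7345%.
Total capital V = 209 + 209 = 418.
Equity: weight = 209/418 = 0.5000; cost = 13.7345%.
Debt: weight = 209/418 = 0.5000; after-tax cost = 7.02% × (1 − 36.7%) = 4.4437%.
WACC = 0.5000 × 13.7345% + 0.5000 × 4.4437% = 9.0891%.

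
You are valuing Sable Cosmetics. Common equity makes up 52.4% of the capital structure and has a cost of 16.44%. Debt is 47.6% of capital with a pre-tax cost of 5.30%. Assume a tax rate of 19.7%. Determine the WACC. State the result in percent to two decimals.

After-tax cost of debt = 5.3% × (1 − 19.7%) = 4.2559%.
WACC = 0.524 × 16.4400% + 0.476 × 4.2559% = 10.6404%.

10.64%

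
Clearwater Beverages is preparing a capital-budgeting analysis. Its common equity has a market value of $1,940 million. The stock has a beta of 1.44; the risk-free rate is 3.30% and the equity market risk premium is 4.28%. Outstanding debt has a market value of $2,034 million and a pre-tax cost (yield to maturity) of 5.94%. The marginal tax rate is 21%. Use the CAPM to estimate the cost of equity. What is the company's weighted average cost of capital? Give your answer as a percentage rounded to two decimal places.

Cost of equity via CAPM: Re = 3.3% + 1.44 × 4.28% = 9.4632%.
Total capital V = 1940 + 2034 = 3974.
Equity: weight = 1940/3974 = 0.4882; cost = 9.4632%.
Debt: weight = 2034/3974 = 0.5118; after-tax cost = 5.94% × (1 − 21%) = 4.6926%.
WACC = 0.4882 × 9.4632% + 0.5118 × 4.6926% = 7.0215%.

7.02%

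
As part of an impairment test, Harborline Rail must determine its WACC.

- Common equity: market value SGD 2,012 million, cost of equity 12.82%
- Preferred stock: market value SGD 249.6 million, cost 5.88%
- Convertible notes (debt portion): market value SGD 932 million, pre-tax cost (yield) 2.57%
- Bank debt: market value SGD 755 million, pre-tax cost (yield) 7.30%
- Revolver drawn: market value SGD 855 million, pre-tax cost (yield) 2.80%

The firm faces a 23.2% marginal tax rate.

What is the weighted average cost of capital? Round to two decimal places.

Total capital V = 2012 + 249.6 + 932 + 755 + 855 = 4803.6.
Equity: weight = 2012/4803.6 = 0.4189; cost = 12.82%.
Preferred: weight = 249.6/4803.6 = 0.0520; cost = 5.88%.
Convertible notes (debt portion): weight = 932/4803.6 = 0.1940; after-tax cost = 2.57% × (1 − 23.2%) = 1.9738%.
Bank debt: weight = 755/4803.6 = 0.1572; after-tax cost = 7.3% × (1 − 23.2%) = 5.6064%.
Revolver drawn: weight = 855/4803.6 = 0.1780; after-tax cost = 2.8% × (1 − 23.2%) = 2.1504%.
WACC = 0.4189 × 12.8200% + 0.0520 × 5.8800% + 0.1940 × 1.9738% + 0.1572 × 5.6064% + 0.1780 × 2.1504% = 7.3221%.

7.32%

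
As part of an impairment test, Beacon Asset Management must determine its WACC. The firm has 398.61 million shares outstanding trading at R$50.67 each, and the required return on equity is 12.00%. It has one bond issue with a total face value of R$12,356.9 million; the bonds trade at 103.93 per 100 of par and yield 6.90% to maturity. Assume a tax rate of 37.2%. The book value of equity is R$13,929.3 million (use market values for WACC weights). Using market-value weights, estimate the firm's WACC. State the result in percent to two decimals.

Market value of equity E = 50.67 × 398.61m = 20197.5687m. Market value of debt D = 12356.9m × 103.93/100 = 12842.52617m.
Total capital V = 20197.5687 + 12842.52617 = 33040.09487.
Equity: weight = 20197.5687/33040.09487 = 0.6113; cost = 12%.
Bonds outstanding: weight = 12842.52617/33040.09487 = 0.3887; after-tax cost = 6.9% × (1 − 37.2%) = 4.3332%.
WACC = 0.6113 × 12.0000% + 0.3887 × 4.3332% = 9.0200%.

9.02%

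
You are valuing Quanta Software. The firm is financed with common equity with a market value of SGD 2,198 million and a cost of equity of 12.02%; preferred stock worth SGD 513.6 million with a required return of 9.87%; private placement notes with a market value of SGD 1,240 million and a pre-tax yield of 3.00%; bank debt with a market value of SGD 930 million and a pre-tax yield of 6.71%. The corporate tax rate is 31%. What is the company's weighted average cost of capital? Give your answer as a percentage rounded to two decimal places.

Total capital V = 2198 + 513.6 + 1240 + 930 = 4881.6.
Equity: weight = 2198/4881.6 = 0.4503; cost = 12.02%.
Preferred: weight = 513.6/4881.6 = 0.1052; cost = 9.87%.
Private placement notes: weight = 1240/4881.6 = 0.2540; after-tax cost = 3% × (1 − 31%) = 2.0700%.
Bank debt: weight = 930/4881.6 = 0.1905; after-tax cost = 6.71% × (1 − 31%) = 4.6299%.
WACC = 0.4503 × 12.0200% + 0.1052 × 9.8700% + 0.2540 × 2.0700% + 0.1905 × 4.6299% = 7.8584%.

7.86%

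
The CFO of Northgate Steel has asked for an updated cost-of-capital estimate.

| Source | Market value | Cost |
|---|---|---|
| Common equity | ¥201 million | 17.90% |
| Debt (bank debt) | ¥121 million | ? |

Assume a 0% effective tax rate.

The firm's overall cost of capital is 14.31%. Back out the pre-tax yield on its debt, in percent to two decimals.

Total capital V = 201 + 121 = 322.
Equity weight = 201/322 = 0.6242.
Bank debt weight = 121/322 = 0.3758.
Equity contribution = 0.6242 × 17.9% = 11.1736%.
Remaining for debt = 14.31% − 11.1736% = 3.1364%.
Rd × (1 − 0%) × 0.3758 = 3.1364%  ⇒  Rd = 8.3464%.

8.35%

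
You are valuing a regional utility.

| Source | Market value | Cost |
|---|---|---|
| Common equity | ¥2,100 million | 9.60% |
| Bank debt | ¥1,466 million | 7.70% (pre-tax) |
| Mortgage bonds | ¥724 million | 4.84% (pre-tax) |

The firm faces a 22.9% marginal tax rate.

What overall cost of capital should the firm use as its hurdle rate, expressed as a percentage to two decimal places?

7.36%

Total capital V = 2100 + 1466 + 724 = 4290.
Equity: weight = 2100/4290 = 0.4895; cost = 9.6%.
Bank debt: weight = 1466/4290 = 0.3417; after-tax cost = 7.7% × (1 − 22.9%) = 5.9367%.
Mortgage bonds: weight = 724/4290 = 0.1688; after-tax cost = 4.84% × (1 − 22.9%) = 3.7316%.
WACC = 0.4895 × 9.6000% + 0.3417 × 5.9367% + 0.1688 × 3.7316% = 7.3578%.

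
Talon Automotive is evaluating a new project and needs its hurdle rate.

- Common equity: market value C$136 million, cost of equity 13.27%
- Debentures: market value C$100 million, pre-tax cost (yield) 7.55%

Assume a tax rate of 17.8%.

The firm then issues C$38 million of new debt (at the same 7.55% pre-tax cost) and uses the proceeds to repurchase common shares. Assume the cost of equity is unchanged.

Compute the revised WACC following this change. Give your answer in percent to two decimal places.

After the change:
Total capital V = 98 + 138 = 236.
Equity: weight = 98/236 = 0.4153; cost = 13.27%.
Debentures: weight = 138/236 = 0.5847; after-tax cost = 7.55% × (1 − 17.8%) = 6.2061%.
WACC = 0.4153 × 13.2700% + 0.5847 × 6.2061% = 9.1394%.

9.14%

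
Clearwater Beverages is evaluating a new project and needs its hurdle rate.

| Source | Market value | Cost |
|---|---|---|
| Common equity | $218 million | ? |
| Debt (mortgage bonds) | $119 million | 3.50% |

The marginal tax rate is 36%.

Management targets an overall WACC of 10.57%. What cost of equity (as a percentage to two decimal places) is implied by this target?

Total capital V = 218 + 119 = 337.
Equity weight = 218/337 = 0.6469.
Mortgage bonds weight = 119/337 = 0.3531.
Debt contribution = 0.3531 × 3.5% × (1 − 36%) = 0.7910%.
Required equity contribution = 10.57% − 0.7910% = 9.7790%.
Re = 9.7790% / 0.6469 = 15.1171%.

15.12%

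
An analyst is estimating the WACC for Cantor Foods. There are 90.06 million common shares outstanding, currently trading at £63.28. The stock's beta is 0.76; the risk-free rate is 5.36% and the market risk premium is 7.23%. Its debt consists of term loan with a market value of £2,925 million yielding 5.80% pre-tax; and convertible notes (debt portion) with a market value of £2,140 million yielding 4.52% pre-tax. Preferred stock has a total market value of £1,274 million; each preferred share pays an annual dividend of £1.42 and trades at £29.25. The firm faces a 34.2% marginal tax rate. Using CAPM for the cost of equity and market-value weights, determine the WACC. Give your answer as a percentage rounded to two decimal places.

7.11%

Cost of equity via CAPM: Re = 5.36% + 0.76 × 7.23% = 10.8548%.
Cost of preferred: Rp = 1.42 / 29.25 = 4.8547%.
Market value of equity E = 63.28 × 90.06m = 5698.9968m.
Total capital V = 5698.9968 + 1274 + 2925 + 2140 = 12037.9968.
Equity: weight = 5698.9968/12037.9968 = 0.4734; cost = 10.8548%.
Preferred: weight = 1274/12037.9968 = 0.1058; cost = 4.8547%.
Term loan: weight = 2925/12037.9968 = 0.2430; after-tax cost = 5.8% × (1 − 34.2%) = 3.8164%.
Convertible notes (debt portion): weight = 2140/12037.9968 = 0.1778; after-tax cost = 4.52% × (1 − 34.2%) = 2.9742%.
WACC = 0.4734 × 10.8548% + 0.1058 × 4.8547% + 0.2430 × 3.8164% + 0.1778 × 2.9742% = 7.1087%.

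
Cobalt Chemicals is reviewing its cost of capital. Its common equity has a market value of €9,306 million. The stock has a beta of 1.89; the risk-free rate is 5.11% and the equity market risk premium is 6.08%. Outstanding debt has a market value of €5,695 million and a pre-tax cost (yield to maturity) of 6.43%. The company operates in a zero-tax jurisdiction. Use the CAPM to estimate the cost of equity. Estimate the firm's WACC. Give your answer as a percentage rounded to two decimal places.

Cost of equity via CAPM: Re = 5.11% + 1.89 × 6.08% = 16.6012%.
Total capital V = 9306 + 5695 = 15001.
Equity: weight = 9306/15001 = 0.6204; cost = 16.6012%.
Debt: weight = 5695/15001 = 0.3796; after-tax cost = 6.43% × (1 − 0%) = 6.4300%.
WACC = 0.6204 × 16.6012% + 0.3796 × 6.4300% = 12.7398%.

12.74%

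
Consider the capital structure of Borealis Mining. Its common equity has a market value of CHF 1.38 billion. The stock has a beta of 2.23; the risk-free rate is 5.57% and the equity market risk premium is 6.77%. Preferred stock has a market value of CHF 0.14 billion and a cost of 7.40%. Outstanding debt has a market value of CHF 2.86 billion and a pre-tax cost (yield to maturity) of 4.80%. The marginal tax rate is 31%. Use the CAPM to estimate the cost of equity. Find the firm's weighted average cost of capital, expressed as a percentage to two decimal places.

8.91%

Cost of equity via CAPM: Re = 5.57% + 2.23 × 6.77% = 20.6671%.
Total capital V = 1.38 + 0.14 + 2.86 = 4.38.
Equity: weight = 1.38/4.38 = 0.3151; cost = 20.6671%.
Preferred: weight = 0.14/4.38 = 0.0320; cost = 7.4%.
Debt: weight = 2.86/4.38 = 0.6530; after-tax cost = 4.8% × (1 − 31%) = 3.3120%.
WACC = 0.3151 × 20.6671% + 0.0320 × 7.4000% + 0.6530 × 3.3120% = 8.9107%.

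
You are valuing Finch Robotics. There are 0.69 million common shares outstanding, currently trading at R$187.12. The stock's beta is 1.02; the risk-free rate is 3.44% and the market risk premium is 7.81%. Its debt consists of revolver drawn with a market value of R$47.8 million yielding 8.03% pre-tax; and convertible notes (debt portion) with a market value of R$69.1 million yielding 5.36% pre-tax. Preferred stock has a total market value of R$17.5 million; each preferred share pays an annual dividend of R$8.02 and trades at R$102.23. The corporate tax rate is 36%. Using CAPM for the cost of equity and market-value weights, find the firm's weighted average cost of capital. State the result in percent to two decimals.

7.94%

Cost of equity via CAPM: Re = 3.44% + 1.02 × 7.81% = 11.4062%.
Cost of preferred: Rp = 8.02 / 102.23 = 7.8451%.
Market value of equity E = 187.12 × 0.69m = 129.1128m.
Total capital V = 129.1128 + 17.5 + 47.8 + 69.1 = 263.5128.
Equity: weight = 129.1128/263.5128 = 0.4900; cost = 11.4062%.
Preferred: weight = 17.5/263.5128 = 0.0664; cost = 7.8451%.
Revolver drawn: weight = 47.8/263.5128 = 0.1814; after-tax cost = 8.03% × (1 − 36%) = 5.1392%.
Convertible notes (debt portion): weight = 69.1/263.5128 = 0.2622; after-tax cost = 5.36% × (1 − 36%) = 3.4304%.
WACC = 0.4900 × 11.4062% + 0.0664 × 7.8451% + 0.1814 × 5.1392% + 0.2622 × 3.4304% = 7.9414%.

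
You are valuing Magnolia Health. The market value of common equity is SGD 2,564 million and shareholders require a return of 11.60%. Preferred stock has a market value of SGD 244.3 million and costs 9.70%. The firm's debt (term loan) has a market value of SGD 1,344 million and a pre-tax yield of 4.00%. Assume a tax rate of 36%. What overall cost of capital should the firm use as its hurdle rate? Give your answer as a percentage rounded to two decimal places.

8.56%

Total capital V = 2564 + 244.3 + 1344 = 4152.3.
Equity: weight = 2564/4152.3 = 0.6175; cost = 11.6%.
Preferred: weight = 244.3/4152.3 = 0.0588; cost = 9.7%.
Term loan: weight = 1344/4152.3 = 0.3237; after-tax cost = 4% × (1 − 36%) = 2.5600%.
WACC = 0.6175 × 11.6000% + 0.0588 × 9.7000% + 0.3237 × 2.5600% = 8.5622%.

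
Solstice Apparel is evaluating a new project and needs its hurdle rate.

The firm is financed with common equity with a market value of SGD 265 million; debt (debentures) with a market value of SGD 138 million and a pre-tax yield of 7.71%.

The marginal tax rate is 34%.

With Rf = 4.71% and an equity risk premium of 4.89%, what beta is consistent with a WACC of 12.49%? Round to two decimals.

2.38

Total capital V = 265 + 138 = 403.
Equity weight = 265/403 = 0.6576.
Debentures weight = 138/403 = 0.3424.
Debt contribution = 0.3424 × 7.71% × (1 − 34%) = 1.7425%.
Required equity contribution = 12.49% − 1.7425% = 10.7475%  ⇒  Re = 16.3443%.
CAPM: 16.3443% = 4.71% + β × 4.89%  ⇒  β = 2.3792.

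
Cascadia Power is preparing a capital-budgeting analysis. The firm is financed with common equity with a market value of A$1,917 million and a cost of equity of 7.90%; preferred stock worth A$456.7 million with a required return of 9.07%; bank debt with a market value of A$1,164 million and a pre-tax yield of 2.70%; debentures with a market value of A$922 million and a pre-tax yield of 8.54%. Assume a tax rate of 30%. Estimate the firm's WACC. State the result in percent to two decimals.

Total capital V = 1917 + 456.7 + 1164 + 922 = 4459.7.
Equity: weight = 1917/4459.7 = 0.4298; cost = 7.9%.
Preferred: weight = 456.7/4459.7 = 0.1024; cost = 9.07%.
Bank debt: weight = 1164/4459.7 = 0.2610; after-tax cost = 2.7% × (1 − 30%) = 1.8900%.
Debentures: weight = 922/4459.7 = 0.2067; after-tax cost = 8.54% × (1 − 30%) = 5.9780%.
WACC = 0.4298 × 7.9000% + 0.1024 × 9.0700% + 0.2610 × 1.8900% + 0.2067 × 5.9780% = 6.0538%.

6.05%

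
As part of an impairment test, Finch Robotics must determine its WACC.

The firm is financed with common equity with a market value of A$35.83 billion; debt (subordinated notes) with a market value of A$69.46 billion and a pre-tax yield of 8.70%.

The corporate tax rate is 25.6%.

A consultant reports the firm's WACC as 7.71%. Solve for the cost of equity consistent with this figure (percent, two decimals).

Total capital V = 35.83 + 69.46 = 105.29.
Equity weight = 35.83/105.29 = 0.3403.
Subordinated notes weight = 69.46/105.29 = 0.6597.
Debt contribution = 0.6597 × 8.7% × (1 − 25.6%) = 4.2701%.
Required equity contribution = 7.71% − 4.2701% = 3.4399%.
Re = 3.4399% / 0.3403 = 10.1084%.

10.11%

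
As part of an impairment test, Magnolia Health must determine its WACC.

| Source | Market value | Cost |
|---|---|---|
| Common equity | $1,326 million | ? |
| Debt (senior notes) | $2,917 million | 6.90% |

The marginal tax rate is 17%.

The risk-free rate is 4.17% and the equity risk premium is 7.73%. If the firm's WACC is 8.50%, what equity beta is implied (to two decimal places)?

1.35

Total capital V = 1326 + 2917 = 4243.
Equity weight = 1326/4243 = 0.3125.
Senior notes weight = 2917/4243 = 0.6875.
Debt contribution = 0.6875 × 6.9% × (1 − 17%) = 3.9372%.
Required equity contribution = 8.5% − 3.9372% = 4.5628%  ⇒  Re = 14.6002%.
CAPM: 14.6002% = 4.17% + β × 7.73%  ⇒  β = 1.3493.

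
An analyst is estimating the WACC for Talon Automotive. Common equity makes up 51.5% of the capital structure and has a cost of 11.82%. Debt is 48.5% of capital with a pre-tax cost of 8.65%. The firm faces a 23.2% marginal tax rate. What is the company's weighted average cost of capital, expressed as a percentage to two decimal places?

9.31%

After-tax cost of debt = 8.65% × (1 − 23.2%) = 6.6432%.
WACC = 0.515 × 11.8200% + 0.485 × 6.6432% = 9.3093%.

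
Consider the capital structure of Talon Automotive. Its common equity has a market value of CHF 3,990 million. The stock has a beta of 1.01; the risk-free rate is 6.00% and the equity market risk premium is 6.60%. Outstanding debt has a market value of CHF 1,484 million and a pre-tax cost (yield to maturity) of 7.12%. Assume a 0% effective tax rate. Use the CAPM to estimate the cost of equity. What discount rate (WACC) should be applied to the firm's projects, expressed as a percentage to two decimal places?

Cost of equity via CAPM: Re = 6.0% + 1.01 × 6.6% = 12.6660%.
Total capital V = 3990 + 1484 = 5474.
Equity: weight = 3990/5474 = 0.7289; cost = 12.666%.
Debt: weight = 1484/5474 = 0.2711; after-tax cost = 7.12% × (1 − 0%) = 7.1200%.
WACC = 0.7289 × 12.6660% + 0.2711 × 7.1200% = 11.1625%.

11.16%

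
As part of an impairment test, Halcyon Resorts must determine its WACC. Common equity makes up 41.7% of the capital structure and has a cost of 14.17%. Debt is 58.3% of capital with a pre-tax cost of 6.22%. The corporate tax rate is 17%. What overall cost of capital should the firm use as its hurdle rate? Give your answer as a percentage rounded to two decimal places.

After-tax cost of debt = 6.22% × (1 − 17%) = 5.1626%.
WACC = 0.417 × 14.1700% + 0.583 × 5.1626% = 8.9187%.

8.92%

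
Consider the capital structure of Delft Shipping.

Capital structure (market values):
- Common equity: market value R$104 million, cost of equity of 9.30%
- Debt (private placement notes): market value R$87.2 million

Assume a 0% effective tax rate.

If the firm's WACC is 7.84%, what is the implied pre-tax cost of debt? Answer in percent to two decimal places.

Total capital V = 104 + 87.2 = 191.2.
Equity weight = 104/191.2 = 0.5439.
Private placement notes weight = 87.2/191.2 = 0.4561.
Equity contribution = 0.5439 × 9.3% = 5.0586%.
Remaining for debt = 7.84% − 5.0586% = 2.7814%.
Rd × (1 − 0%) × 0.4561 = 2.7814%  ⇒  Rd = 6.0987%.

6.10%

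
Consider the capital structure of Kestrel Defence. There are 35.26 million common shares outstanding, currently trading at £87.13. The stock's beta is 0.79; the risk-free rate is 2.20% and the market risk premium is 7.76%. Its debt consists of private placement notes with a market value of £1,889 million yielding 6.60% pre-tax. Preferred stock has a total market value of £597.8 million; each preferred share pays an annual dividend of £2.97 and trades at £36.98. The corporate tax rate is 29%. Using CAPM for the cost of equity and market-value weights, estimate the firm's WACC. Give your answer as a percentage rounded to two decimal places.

Cost of equity via CAPM: Re = 2.2% + 0.79 × 7.76% = 8.3304%.
Cost of preferred: Rp = 2.97 / 36.98 = 8.0314%.
Market value of equity E = 87.13 × 35.26m = 3072.2038m.
Total capital V = 3072.2038 + 597.8 + 1889 = 5559.0038.
Equity: weight = 3072.2038/5559.0038 = 0.5527; cost = 8.3304%.
Preferred: weight = 597.8/5559.0038 = 0.1075; cost = 8.0314%.
Private placement notes: weight = 1889/5559.0038 = 0.3398; after-tax cost = 6.6% × (1 − 29%) = 4.6860%.
WACC = 0.5527 × 8.3304% + 0.1075 × 8.0314% + 0.3398 × 4.6860% = 7.0598%.

7.06%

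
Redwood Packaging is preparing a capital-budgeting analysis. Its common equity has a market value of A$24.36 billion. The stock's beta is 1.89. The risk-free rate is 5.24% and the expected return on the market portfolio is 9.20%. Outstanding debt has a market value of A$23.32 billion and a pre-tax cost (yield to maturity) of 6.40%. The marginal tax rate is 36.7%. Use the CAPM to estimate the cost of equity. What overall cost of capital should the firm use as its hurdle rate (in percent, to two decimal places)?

8.48%

Market risk premium = 9.2% − 5.24% = 3.96%.
Cost of equity via CAPM: Re = 5.24% + 1.89 × 3.96% = 12.7244%.
Total capital V = 24.36 + 23.32 = 47.68.
Equity: weight = 24.36/47.68 = 0.5109; cost = 12.7244%.
Debt: weight = 23.32/47.68 = 0.4891; after-tax cost = 6.4% × (1 − 36.7%) = 4.0512%.
WACC = 0.5109 × 12.7244% + 0.4891 × 4.0512% = 8.4824%.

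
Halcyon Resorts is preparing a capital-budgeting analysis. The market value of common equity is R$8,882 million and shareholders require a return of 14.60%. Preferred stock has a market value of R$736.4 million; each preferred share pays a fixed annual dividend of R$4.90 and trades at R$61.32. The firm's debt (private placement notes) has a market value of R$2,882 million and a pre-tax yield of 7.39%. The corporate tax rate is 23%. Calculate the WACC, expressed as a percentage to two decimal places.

12.16%

Cost of preferred: Rp = 4.9 / 61.32 = 7.9909%.
Total capital V = 8882 + 736.4 + 2882 = 12500.4.
Equity: weight = 8882/12500.4 = 0.7105; cost = 14.6%.
Preferred: weight = 736.4/12500.4 = 0.0589; cost = 7.9909%.
Private placement notes: weight = 2882/12500.4 = 0.2306; after-tax cost = 7.39% × (1 − 23%) = 5.6903%.
WACC = 0.7105 × 14.6000% + 0.0589 × 7.9909% + 0.2306 × 5.6903% = 12.1565%.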